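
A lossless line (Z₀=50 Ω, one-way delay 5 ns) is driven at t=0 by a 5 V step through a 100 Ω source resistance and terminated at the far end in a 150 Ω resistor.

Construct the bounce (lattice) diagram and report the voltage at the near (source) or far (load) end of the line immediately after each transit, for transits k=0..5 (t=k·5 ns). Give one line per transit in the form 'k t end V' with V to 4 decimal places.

Γ_L=0.500000, Γ_S=0.333333; launch V₁=5·50/150=1.666667
k=0 src: V=1.6667
k=1 load: inc=1.666667, refl=1.666667·0.500000=0.8333; V=0.000000+1.666667+0.833333=2.5000
k=2 src: inc=0.833333, refl=0.833333·0.333333=0.2778; V=1.666667+0.833333+0.277778=2.7778
k=3 load: inc=0.277778, refl=0.277778·0.500000=0.1389; V=2.500000+0.277778+0.138889=2.9167
k=4 src: inc=0.138889, refl=0.138889·0.333333=0.0463; V=2.777778+0.138889+0.046296=2.9630
k=5 load: inc=0.046296, refl=0.046296·0.500000=0.0231; V=2.916667+0.046296+0.023148=2.9861

0 0 source 1.6667
1 5 load 2.5000
2 10 source 2.7778
3 15 load 2.9167
4 20 source 2.9630
5 25 load 2.9861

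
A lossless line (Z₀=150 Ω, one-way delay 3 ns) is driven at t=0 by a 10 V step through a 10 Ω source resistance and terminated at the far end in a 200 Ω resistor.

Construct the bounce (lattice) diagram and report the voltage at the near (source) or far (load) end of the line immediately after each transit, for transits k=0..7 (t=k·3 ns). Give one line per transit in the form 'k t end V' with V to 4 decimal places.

0 0 source 9.3750
1 3 load 10.7143
2 6 source 9.5424
3 9 load 9.3750
4 12 source 9.5215
5 15 load 9.5424
6 18 source 9.5241
7 21 load 9.5215

Γ_L=0.142857, Γ_S=-0.875000; launch V₁=10·150/160=9.375000
k=0 src: V=9.3750
k=1 load: inc=9.375000, refl=9.375000·0.142857=1.3393; V=0.000000+9.375000+1.339286=10.7143
k=2 src: inc=1.339286, refl=1.339286·-0.875000=-1.1719; V=9.375000+1.339286+-1.171875=9.5424
k=3 load: inc=-1.171875, refl=-1.171875·0.142857=-0.1674; V=10.714286+-1.171875+-0.167411=9.3750
k=4 src: inc=-0.167411, refl=-0.167411·-0.875000=0.1465; V=9.542411+-0.167411+0.146484=9.5215
k=5 load: inc=0.146484, refl=0.146484·0.142857=0.0209; V=9.375000+0.146484+0.020926=9.5424
k=6 src: inc=0.020926, refl=0.020926·-0.875000=-0.0183; V=9.521484+0.020926+-0.018311=9.5241
k=7 load: inc=-0.018311, refl=-0.018311·0.142857=-0.0026; V=9.542411+-0.018311+-0.002616=9.5215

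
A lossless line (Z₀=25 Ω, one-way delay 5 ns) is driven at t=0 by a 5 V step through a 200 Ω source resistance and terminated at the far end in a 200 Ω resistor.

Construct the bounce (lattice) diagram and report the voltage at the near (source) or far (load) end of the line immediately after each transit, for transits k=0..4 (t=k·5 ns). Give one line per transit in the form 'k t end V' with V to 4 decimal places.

0 0 source 0.5556
1 5 load 0.9877
2 10 source 1.3237
3 15 load 1.5851
4 20 source 1.7884

Γ_L=0.777778, Γ_S=0.777778; launch V₁=5·25/225=0.555556
k=0 src: V=0.5556
k=1 load: inc=0.555556, refl=0.555556·0.777778=0.4321; V=0.000000+0.555556+0.432099=0.9877
k=2 src: inc=0.432099, refl=0.432099·0.777778=0.3361; V=0.555556+0.432099+0.336077=1.3237
k=3 load: inc=0.336077, refl=0.336077·0.777778=0.2614; V=0.987654+0.336077+0.261393=1.5851
k=4 src: inc=0.261393, refl=0.261393·0.777778=0.2033; V=1.323731+0.261393+0.203306=1.7884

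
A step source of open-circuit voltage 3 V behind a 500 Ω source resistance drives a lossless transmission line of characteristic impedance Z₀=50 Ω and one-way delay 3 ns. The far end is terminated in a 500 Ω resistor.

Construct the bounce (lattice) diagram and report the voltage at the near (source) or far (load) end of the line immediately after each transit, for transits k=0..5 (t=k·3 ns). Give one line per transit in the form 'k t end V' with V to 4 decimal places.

Γ_L=0.818182, Γ_S=0.818182; launch V₁=3·50/550=0.272727
k=0 src: V=0.2727
k=1 load: inc=0.272727, refl=0.272727·0.818182=0.2231; V=0.000000+0.272727+0.223140=0.4959
k=2 src: inc=0.223140, refl=0.223140·0.818182=0.1826; V=0.272727+0.223140+0.182569=0.6784
k=3 load: inc=0.182569, refl=0.182569·0.818182=0.1494; V=0.495868+0.182569+0.149375=0.8278
k=4 src: inc=0.149375, refl=0.149375·0.818182=0.1222; V=0.678437+0.149375+0.122216=0.9500
k=5 load: inc=0.122216, refl=0.122216·0.818182=0.1000; V=0.827812+0.122216+0.099995=1.0500

0 0 source 0.2727
1 3 load 0.4959
2 6 source 0.6784
3 9 load 0.8278
4 12 source 0.9500
5 15 load 1.0500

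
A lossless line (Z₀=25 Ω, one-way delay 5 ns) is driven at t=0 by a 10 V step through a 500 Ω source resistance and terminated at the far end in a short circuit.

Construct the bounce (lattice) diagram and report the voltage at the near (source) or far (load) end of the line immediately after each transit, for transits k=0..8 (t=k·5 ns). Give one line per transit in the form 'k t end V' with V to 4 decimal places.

0 0 source 0.4762
1 5 load 0.0000
2 10 source -0.4308
3 15 load 0.0000
4 20 source 0.3898
5 25 load 0.0000
6 30 source -0.3527
7 35 load 0.0000
8 40 source 0.3191

Γ_L=-1.000000, Γ_S=0.904762; launch V₁=10·25/525=0.476190
k=0 src: V=0.4762
k=1 load: inc=0.476190, refl=0.476190·-1.000000=-0.4762; V=0.000000+0.476190+-0.476190=0.0000
k=2 src: inc=-0.476190, refl=-0.476190·0.904762=-0.4308; V=0.476190+-0.476190+-0.430839=-0.4308
k=3 load: inc=-0.430839, refl=-0.430839·-1.000000=0.4308; V=0.000000+-0.430839+0.430839=0.0000
k=4 src: inc=0.430839, refl=0.430839·0.904762=0.3898; V=-0.430839+0.430839+0.389807=0.3898
k=5 load: inc=0.389807, refl=0.389807·-1.000000=-0.3898; V=0.000000+0.389807+-0.389807=0.0000
k=6 src: inc=-0.389807, refl=-0.389807·0.904762=-0.3527; V=0.389807+-0.389807+-0.352682=-0.3527
k=7 load: inc=-0.352682, refl=-0.352682·-1.000000=0.3527; V=0.000000+-0.352682+0.352682=0.0000
k=8 src: inc=0.352682, refl=0.352682·0.904762=0.3191; V=-0.352682+0.352682+0.319093=0.3191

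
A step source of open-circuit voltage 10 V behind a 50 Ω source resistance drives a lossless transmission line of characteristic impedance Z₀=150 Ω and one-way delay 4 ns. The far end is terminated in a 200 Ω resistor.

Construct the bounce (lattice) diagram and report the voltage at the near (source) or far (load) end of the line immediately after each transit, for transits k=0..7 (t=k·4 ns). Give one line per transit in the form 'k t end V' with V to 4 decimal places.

Γ_L=0.142857, Γ_S=-0.500000; launch V₁=10·150/200=7.500000
k=0 src: V=7.5000
k=1 load: inc=7.500000, refl=7.500000·0.142857=1.0714; V=0.000000+7.500000+1.071429=8.5714
k=2 src: inc=1.071429, refl=1.071429·-0.500000=-0.5357; V=7.500000+1.071429+-0.535714=8.0357
k=3 load: inc=-0.535714, refl=-0.535714·0.142857=-0.0765; V=8.571429+-0.535714+-0.076531=7.9592
k=4 src: inc=-0.076531, refl=-0.076531·-0.500000=0.0383; V=8.035714+-0.076531+0.038265=7.9974
k=5 load: inc=0.038265, refl=0.038265·0.142857=0.0055; V=7.959184+0.038265+0.005466=8.0029
k=6 src: inc=0.005466, refl=0.005466·-0.500000=-0.0027; V=7.997449+0.005466+-0.002733=8.0002
k=7 load: inc=-0.002733, refl=-0.002733·0.142857=-0.0004; V=8.002915+-0.002733+-0.000390=7.9998

0 0 source 7.5000
1 4 load 8.5714
2 8 source 8.0357
3 12 load 7.9592
4 16 source 7.9974
5 20 load 8.0029
6 24 source 8.0002
7 28 load 7.9998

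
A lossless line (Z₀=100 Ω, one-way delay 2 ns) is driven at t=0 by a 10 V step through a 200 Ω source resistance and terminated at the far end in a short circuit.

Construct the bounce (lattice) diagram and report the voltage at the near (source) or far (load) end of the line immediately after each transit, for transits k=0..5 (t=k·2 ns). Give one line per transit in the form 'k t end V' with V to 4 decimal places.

Γ_L=-1.000000, Γ_S=0.333333; launch V₁=10·100/300=3.333333
k=0 src: V=3.3333
k=1 load: inc=3.333333, refl=3.333333·-1.000000=-3.3333; V=0.000000+3.333333+-3.333333=0.0000
k=2 src: inc=-3.333333, refl=-3.333333·0.333333=-1.1111; V=3.333333+-3.333333+-1.111111=-1.1111
k=3 load: inc=-1.111111, refl=-1.111111·-1.000000=1.1111; V=0.000000+-1.111111+1.111111=0.0000
k=4 src: inc=1.111111, refl=1.111111·0.333333=0.3704; V=-1.111111+1.111111+0.370370=0.3704
k=5 load: inc=0.370370, refl=0.370370·-1.000000=-0.3704; V=0.000000+0.370370+-0.370370=0.0000

0 0 source 3.3333
1 2 load 0.0000
2 4 source -1.1111
3 6 load 0.0000
4 8 source 0.3704
5 10 load 0.0000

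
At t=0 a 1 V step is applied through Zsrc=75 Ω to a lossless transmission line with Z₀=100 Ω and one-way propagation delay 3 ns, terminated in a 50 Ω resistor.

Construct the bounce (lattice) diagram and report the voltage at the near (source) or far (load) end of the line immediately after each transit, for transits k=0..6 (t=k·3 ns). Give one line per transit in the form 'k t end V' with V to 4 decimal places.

0 0 source 0.5714
1 3 load 0.3810
2 6 source 0.4082
3 9 load 0.3991
4 12 source 0.4004
5 15 load 0.4000
6 18 source 0.4000

Γ_L=-0.333333, Γ_S=-0.142857; launch V₁=1·100/175=0.571429
k=0 src: V=0.5714
k=1 load: inc=0.571429, refl=0.571429·-0.333333=-0.1905; V=0.000000+0.571429+-0.190476=0.3810
k=2 src: inc=-0.190476, refl=-0.190476·-0.142857=0.0272; V=0.571429+-0.190476+0.027211=0.4082
k=3 load: inc=0.027211, refl=0.027211·-0.333333=-0.0091; V=0.380952+0.027211+-0.009070=0.3991
k=4 src: inc=-0.009070, refl=-0.009070·-0.142857=0.0013; V=0.408163+-0.009070+0.001296=0.4004
k=5 load: inc=0.001296, refl=0.001296·-0.333333=-0.0004; V=0.399093+0.001296+-0.000432=0.4000
k=6 src: inc=-0.000432, refl=-0.000432·-0.142857=0.0001; V=0.400389+-0.000432+0.000062=0.4000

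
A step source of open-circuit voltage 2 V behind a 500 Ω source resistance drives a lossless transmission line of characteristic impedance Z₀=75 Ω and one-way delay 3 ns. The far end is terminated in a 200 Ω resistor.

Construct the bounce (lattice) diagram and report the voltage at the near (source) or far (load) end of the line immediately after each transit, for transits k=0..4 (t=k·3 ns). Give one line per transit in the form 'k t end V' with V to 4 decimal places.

0 0 source 0.2609
1 3 load 0.3794
2 6 source 0.4671
3 9 load 0.5069
4 12 source 0.5364

Γ_L=0.454545, Γ_S=0.739130; launch V₁=2·75/575=0.260870
k=0 src: V=0.2609
k=1 load: inc=0.260870, refl=0.260870·0.454545=0.1186; V=0.000000+0.260870+0.118577=0.3794
k=2 src: inc=0.118577, refl=0.118577·0.739130=0.0876; V=0.260870+0.118577+0.087644=0.4671
k=3 load: inc=0.087644, refl=0.087644·0.454545=0.0398; V=0.379447+0.087644+0.039838=0.5069
k=4 src: inc=0.039838, refl=0.039838·0.739130=0.0294; V=0.467091+0.039838+0.029446=0.5364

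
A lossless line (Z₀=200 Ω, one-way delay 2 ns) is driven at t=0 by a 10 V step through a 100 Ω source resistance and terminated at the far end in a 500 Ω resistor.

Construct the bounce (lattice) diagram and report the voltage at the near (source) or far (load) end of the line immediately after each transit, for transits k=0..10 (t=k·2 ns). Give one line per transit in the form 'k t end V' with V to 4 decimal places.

Γ_L=0.428571, Γ_S=-0.333333; launch V₁=10·200/300=6.666667
k=0 src: V=6.6667
k=1 load: inc=6.666667, refl=6.666667·0.428571=2.8571; V=0.000000+6.666667+2.857143=9.5238
k=2 src: inc=2.857143, refl=2.857143·-0.333333=-0.9524; V=6.666667+2.857143+-0.952381=8.5714
k=3 load: inc=-0.952381, refl=-0.952381·0.428571=-0.4082; V=9.523810+-0.952381+-0.408163=8.1633
k=4 src: inc=-0.408163, refl=-0.408163·-0.333333=0.1361; V=8.571429+-0.408163+0.136054=8.2993
k=5 load: inc=0.136054, refl=0.136054·0.428571=0.0583; V=8.163265+0.136054+0.058309=8.3576
k=6 src: inc=0.058309, refl=0.058309·-0.333333=-0.0194; V=8.299320+0.058309+-0.019436=8.3382
k=7 load: inc=-0.019436, refl=-0.019436·0.428571=-0.0083; V=8.357629+-0.019436+-0.008330=8.3299
k=8 src: inc=-0.008330, refl=-0.008330·-0.333333=0.0028; V=8.338192+-0.008330+0.002777=8.3326
k=9 load: inc=0.002777, refl=0.002777·0.428571=0.0012; V=8.329863+0.002777+0.001190=8.3338
k=10 src: inc=0.001190, refl=0.001190·-0.333333=-0.0004; V=8.332639+0.001190+-0.000397=8.3334

0 0 source 6.6667
1 2 load 9.5238
2 4 source 8.5714
3 6 load 8.1633
4 8 source 8.2993
5 10 load 8.3576
6 12 source 8.3382
7 14 load 8.3299
8 16 source 8.3326
9 18 load 8.3338
10 20 source 8.3334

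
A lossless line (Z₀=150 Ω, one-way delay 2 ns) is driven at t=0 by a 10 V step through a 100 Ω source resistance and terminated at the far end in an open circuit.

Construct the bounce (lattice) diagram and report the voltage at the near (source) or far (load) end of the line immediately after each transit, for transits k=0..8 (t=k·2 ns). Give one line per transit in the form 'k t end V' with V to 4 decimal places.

Γ_L=1.000000, Γ_S=-0.200000; launch V₁=10·150/250=6.000000
k=0 src: V=6.0000
k=1 load: inc=6.000000, refl=6.000000·1.000000=6.0000; V=0.000000+6.000000+6.000000=12.0000
k=2 src: inc=6.000000, refl=6.000000·-0.200000=-1.2000; V=6.000000+6.000000+-1.200000=10.8000
k=3 load: inc=-1.200000, refl=-1.200000·1.000000=-1.2000; V=12.000000+-1.200000+-1.200000=9.6000
k=4 src: inc=-1.200000, refl=-1.200000·-0.200000=0.2400; V=10.800000+-1.200000+0.240000=9.8400
k=5 load: inc=0.240000, refl=0.240000·1.000000=0.2400; V=9.600000+0.240000+0.240000=10.0800
k=6 src: inc=0.240000, refl=0.240000·-0.200000=-0.0480; V=9.840000+0.240000+-0.048000=10.0320
k=7 load: inc=-0.048000, refl=-0.048000·1.000000=-0.0480; V=10.080000+-0.048000+-0.048000=9.9840
k=8 src: inc=-0.048000, refl=-0.048000·-0.200000=0.0096; V=10.032000+-0.048000+0.009600=9.9936

0 0 source 6.0000
1 2 load 12.0000
2 4 source 10.8000
3 6 load 9.6000
4 8 source 9.8400
5 10 load 10.0800
6 12 source 10.0320
7 14 load 9.9840
8 16 source 9.9936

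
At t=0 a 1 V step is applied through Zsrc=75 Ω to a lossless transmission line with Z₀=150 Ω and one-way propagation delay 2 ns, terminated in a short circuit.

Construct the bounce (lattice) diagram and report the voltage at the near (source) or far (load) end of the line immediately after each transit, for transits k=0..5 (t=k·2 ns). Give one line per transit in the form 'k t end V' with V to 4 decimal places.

Γ_L=-1.000000, Γ_S=-0.333333; launch V₁=1·150/225=0.666667
k=0 src: V=0.6667
k=1 load: inc=0.666667, refl=0.666667·-1.000000=-0.6667; V=0.000000+0.666667+-0.666667=0.0000
k=2 src: inc=-0.666667, refl=-0.666667·-0.333333=0.2222; V=0.666667+-0.666667+0.222222=0.2222
k=3 load: inc=0.222222, refl=0.222222·-1.000000=-0.2222; V=0.000000+0.222222+-0.222222=0.0000
k=4 src: inc=-0.222222, refl=-0.222222·-0.333333=0.0741; V=0.222222+-0.222222+0.074074=0.0741
k=5 load: inc=0.074074, refl=0.074074·-1.000000=-0.0741; V=0.000000+0.074074+-0.074074=0.0000

0 0 source 0.6667
1 2 load 0.0000
2 4 source 0.2222
3 6 load 0.0000
4 8 source 0.0741
5 10 load 0.0000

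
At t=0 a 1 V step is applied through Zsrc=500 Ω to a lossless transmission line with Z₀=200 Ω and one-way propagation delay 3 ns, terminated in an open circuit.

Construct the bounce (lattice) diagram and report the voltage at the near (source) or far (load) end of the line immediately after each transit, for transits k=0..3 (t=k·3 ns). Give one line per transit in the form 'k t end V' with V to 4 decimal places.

0 0 source 0.2857
1 3 load 0.5714
2 6 source 0.6939
3 9 load 0.8163

Γ_L=1.000000, Γ_S=0.428571; launch V₁=1·200/700=0.285714
k=0 src: V=0.2857
k=1 load: inc=0.285714, refl=0.285714·1.000000=0.2857; V=0.000000+0.285714+0.285714=0.5714
k=2 src: inc=0.285714, refl=0.285714·0.428571=0.1224; V=0.285714+0.285714+0.122449=0.6939
k=3 load: inc=0.122449, refl=0.122449·1.000000=0.1224; V=0.571429+0.122449+0.122449=0.8163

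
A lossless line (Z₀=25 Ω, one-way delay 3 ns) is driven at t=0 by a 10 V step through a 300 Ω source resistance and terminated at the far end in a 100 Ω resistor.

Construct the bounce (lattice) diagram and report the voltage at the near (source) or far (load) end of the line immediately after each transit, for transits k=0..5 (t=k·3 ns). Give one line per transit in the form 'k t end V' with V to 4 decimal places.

Γ_L=0.600000, Γ_S=0.846154; launch V₁=10·25/325=0.769231
k=0 src: V=0.7692
k=1 load: inc=0.769231, refl=0.769231·0.600000=0.4615; V=0.000000+0.769231+0.461538=1.2308
k=2 src: inc=0.461538, refl=0.461538·0.846154=0.3905; V=0.769231+0.461538+0.390533=1.6213
k=3 load: inc=0.390533, refl=0.390533·0.600000=0.2343; V=1.230769+0.390533+0.234320=1.8556
k=4 src: inc=0.234320, refl=0.234320·0.846154=0.1983; V=1.621302+0.234320+0.198270=2.0539
k=5 load: inc=0.198270, refl=0.198270·0.600000=0.1190; V=1.855621+0.198270+0.118962=2.1729

0 0 source 0.7692
1 3 load 1.2308
2 6 source 1.6213
3 9 load 1.8556
4 12 source 2.0539
5 15 load 2.1729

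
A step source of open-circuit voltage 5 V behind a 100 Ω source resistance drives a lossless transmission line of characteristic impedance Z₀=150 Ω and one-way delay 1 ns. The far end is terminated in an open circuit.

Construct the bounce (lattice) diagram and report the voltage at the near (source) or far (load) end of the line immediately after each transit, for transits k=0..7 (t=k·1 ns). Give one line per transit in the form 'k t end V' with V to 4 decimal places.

Γ_L=1.000000, Γ_S=-0.200000; launch V₁=5·150/250=3.000000
k=0 src: V=3.0000
k=1 load: inc=3.000000, refl=3.000000·1.000000=3.0000; V=0.000000+3.000000+3.000000=6.0000
k=2 src: inc=3.000000, refl=3.000000·-0.200000=-0.6000; V=3.000000+3.000000+-0.600000=5.4000
k=3 load: inc=-0.600000, refl=-0.600000·1.000000=-0.6000; V=6.000000+-0.600000+-0.600000=4.8000
k=4 src: inc=-0.600000, refl=-0.600000·-0.200000=0.1200; V=5.400000+-0.600000+0.120000=4.9200
k=5 load: inc=0.120000, refl=0.120000·1.000000=0.1200; V=4.800000+0.120000+0.120000=5.0400
k=6 src: inc=0.120000, refl=0.120000·-0.200000=-0.0240; V=4.920000+0.120000+-0.024000=5.0160
k=7 load: inc=-0.024000, refl=-0.024000·1.000000=-0.0240; V=5.040000+-0.024000+-0.024000=4.9920

0 0 source 3.0000
1 1 load 6.0000
2 2 source 5.4000
3 3 load 4.8000
4 4 source 4.9200
5 5 load 5.0400
6 6 source 5.0160
7 7 load 4.9920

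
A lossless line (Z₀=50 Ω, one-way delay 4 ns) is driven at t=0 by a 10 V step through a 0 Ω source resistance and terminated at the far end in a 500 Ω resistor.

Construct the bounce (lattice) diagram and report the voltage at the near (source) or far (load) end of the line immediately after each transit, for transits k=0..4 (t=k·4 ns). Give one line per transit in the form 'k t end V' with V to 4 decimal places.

0 0 source 10.0000
1 4 load 18.1818
2 8 source 10.0000
3 12 load 3.3058
4 16 source 10.0000

Γ_L=0.818182, Γ_S=-1.000000; launch V₁=10·50/50=10.000000
k=0 src: V=10.0000
k=1 load: inc=10.000000, refl=10.000000·0.818182=8.1818; V=0.000000+10.000000+8.181818=18.1818
k=2 src: inc=8.181818, refl=8.181818·-1.000000=-8.1818; V=10.000000+8.181818+-8.181818=10.0000
k=3 load: inc=-8.181818, refl=-8.181818·0.818182=-6.6942; V=18.181818+-8.181818+-6.694215=3.3058
k=4 src: inc=-6.694215, refl=-6.694215·-1.000000=6.6942; V=10.000000+-6.694215+6.694215=10.0000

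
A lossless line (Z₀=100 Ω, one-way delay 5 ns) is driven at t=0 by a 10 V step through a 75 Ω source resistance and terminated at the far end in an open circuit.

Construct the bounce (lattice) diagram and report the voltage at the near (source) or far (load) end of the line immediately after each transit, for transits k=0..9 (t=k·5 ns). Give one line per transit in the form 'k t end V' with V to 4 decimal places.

Γ_L=1.000000, Γ_S=-0.142857; launch V₁=10·100/175=5.714286
k=0 src: V=5.7143
k=1 load: inc=5.714286, refl=5.714286·1.000000=5.7143; V=0.000000+5.714286+5.714286=11.4286
k=2 src: inc=5.714286, refl=5.714286·-0.142857=-0.8163; V=5.714286+5.714286+-0.816327=10.6122
k=3 load: inc=-0.816327, refl=-0.816327·1.000000=-0.8163; V=11.428571+-0.816327+-0.816327=9.7959
k=4 src: inc=-0.816327, refl=-0.816327·-0.142857=0.1166; V=10.612245+-0.816327+0.116618=9.9125
k=5 load: inc=0.116618, refl=0.116618·1.000000=0.1166; V=9.795918+0.116618+0.116618=10.0292
k=6 src: inc=0.116618, refl=0.116618·-0.142857=-0.0167; V=9.912536+0.116618+-0.016660=10.0125
k=7 load: inc=-0.016660, refl=-0.016660·1.000000=-0.0167; V=10.029155+-0.016660+-0.016660=9.9958
k=8 src: inc=-0.016660, refl=-0.016660·-0.142857=0.0024; V=10.012495+-0.016660+0.002380=9.9982
k=9 load: inc=0.002380, refl=0.002380·1.000000=0.0024; V=9.995835+0.002380+0.002380=10.0006

0 0 source 5.7143
1 5 load 11.4286
2 10 source 10.6122
3 15 load 9.7959
4 20 source 9.9125
5 25 load 10.0292
6 30 source 10.0125
7 35 load 9.9958
8 40 source 9.9982
9 45 load 10.0006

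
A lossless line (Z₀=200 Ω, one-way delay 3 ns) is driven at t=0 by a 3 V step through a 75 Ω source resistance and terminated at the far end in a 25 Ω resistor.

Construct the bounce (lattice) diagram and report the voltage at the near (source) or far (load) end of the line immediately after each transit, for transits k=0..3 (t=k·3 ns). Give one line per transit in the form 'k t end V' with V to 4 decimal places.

0 0 source 2.1818
1 3 load 0.4848
2 6 source 1.2562
3 9 load 0.6563

Γ_L=-0.777778, Γ_S=-0.454545; launch V₁=3·200/275=2.181818
k=0 src: V=2.1818
k=1 load: inc=2.181818, refl=2.181818·-0.777778=-1.6970; V=0.000000+2.181818+-1.696970=0.4848
k=2 src: inc=-1.696970, refl=-1.696970·-0.454545=0.7713; V=2.181818+-1.696970+0.771350=1.2562
k=3 load: inc=0.771350, refl=0.771350·-0.777778=-0.5999; V=0.484848+0.771350+-0.599939=0.6563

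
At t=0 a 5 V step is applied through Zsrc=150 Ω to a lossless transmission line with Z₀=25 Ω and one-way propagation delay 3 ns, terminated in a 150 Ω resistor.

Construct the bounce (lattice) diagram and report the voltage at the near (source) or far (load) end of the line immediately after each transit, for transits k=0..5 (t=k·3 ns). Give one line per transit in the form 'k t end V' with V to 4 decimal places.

Γ_L=0.714286, Γ_S=0.714286; launch V₁=5·25/175=0.714286
k=0 src: V=0.7143
k=1 load: inc=0.714286, refl=0.714286·0.714286=0.5102; V=0.000000+0.714286+0.510204=1.2245
k=2 src: inc=0.510204, refl=0.510204·0.714286=0.3644; V=0.714286+0.510204+0.364431=1.5889
k=3 load: inc=0.364431, refl=0.364431·0.714286=0.2603; V=1.224490+0.364431+0.260308=1.8492
k=4 src: inc=0.260308, refl=0.260308·0.714286=0.1859; V=1.588921+0.260308+0.185934=2.0352
k=5 load: inc=0.185934, refl=0.185934·0.714286=0.1328; V=1.849229+0.185934+0.132810=2.1680

0 0 source 0.7143
1 3 load 1.2245
2 6 source 1.5889
3 9 load 1.8492
4 12 source 2.0352
5 15 load 2.1680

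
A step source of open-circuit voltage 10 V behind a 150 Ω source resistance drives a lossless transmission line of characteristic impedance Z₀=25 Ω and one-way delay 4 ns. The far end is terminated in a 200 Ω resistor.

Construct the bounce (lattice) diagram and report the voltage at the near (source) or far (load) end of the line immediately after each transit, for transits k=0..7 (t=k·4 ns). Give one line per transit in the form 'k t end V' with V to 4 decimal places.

0 0 source 1.4286
1 4 load 2.5397
2 8 source 3.3333
3 12 load 3.9506
4 16 source 4.3915
5 20 load 4.7345
6 24 source 4.9794
7 28 load 5.1699

Γ_L=0.777778, Γ_S=0.714286; launch V₁=10·25/175=1.428571
k=0 src: V=1.4286
k=1 load: inc=1.428571, refl=1.428571·0.777778=1.1111; V=0.000000+1.428571+1.111111=2.5397
k=2 src: inc=1.111111, refl=1.111111·0.714286=0.7937; V=1.428571+1.111111+0.793651=3.3333
k=3 load: inc=0.793651, refl=0.793651·0.777778=0.6173; V=2.539683+0.793651+0.617284=3.9506
k=4 src: inc=0.617284, refl=0.617284·0.714286=0.4409; V=3.333333+0.617284+0.440917=4.3915
k=5 load: inc=0.440917, refl=0.440917·0.777778=0.3429; V=3.950617+0.440917+0.342936=4.7345
k=6 src: inc=0.342936, refl=0.342936·0.714286=0.2450; V=4.391534+0.342936+0.244954=4.9794
k=7 load: inc=0.244954, refl=0.244954·0.777778=0.1905; V=4.734470+0.244954+0.190520=5.1699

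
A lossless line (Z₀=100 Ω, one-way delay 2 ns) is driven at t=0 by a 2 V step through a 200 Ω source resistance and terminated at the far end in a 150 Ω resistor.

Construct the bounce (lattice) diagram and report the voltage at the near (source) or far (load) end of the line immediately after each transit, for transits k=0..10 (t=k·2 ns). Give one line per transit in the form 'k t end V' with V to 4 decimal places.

0 0 source 0.6667
1 2 load 0.8000
2 4 source 0.8444
3 6 load 0.8533
4 8 source 0.8563
5 10 load 0.8569
6 12 source 0.8571
7 14 load 0.8571
8 16 source 0.8571
9 18 load 0.8571
10 20 source 0.8571

Γ_L=0.200000, Γ_S=0.333333; launch V₁=2·100/300=0.666667
k=0 src: V=0.6667
k=1 load: inc=0.666667, refl=0.666667·0.200000=0.1333; V=0.000000+0.666667+0.133333=0.8000
k=2 src: inc=0.133333, refl=0.133333·0.333333=0.0444; V=0.666667+0.133333+0.044444=0.8444
k=3 load: inc=0.044444, refl=0.044444·0.200000=0.0089; V=0.800000+0.044444+0.008889=0.8533
k=4 src: inc=0.008889, refl=0.008889·0.333333=0.0030; V=0.844444+0.008889+0.002963=0.8563
k=5 load: inc=0.002963, refl=0.002963·0.200000=0.0006; V=0.853333+0.002963+0.000593=0.8569
k=6 src: inc=0.000593, refl=0.000593·0.333333=0.0002; V=0.856296+0.000593+0.000198=0.8571
k=7 load: inc=0.000198, refl=0.000198·0.200000=0.0000; V=0.856889+0.000198+0.000040=0.8571
k=8 src: inc=0.000040, refl=0.000040·0.333333=0.0000; V=0.857086+0.000040+0.000013=0.8571
k=9 load: inc=0.000013, refl=0.000013·0.200000=0.0000; V=0.857126+0.000013+0.000003=0.8571
k=10 src: inc=0.000003, refl=0.000003·0.333333=0.0000; V=0.857139+0.000003+0.000001=0.8571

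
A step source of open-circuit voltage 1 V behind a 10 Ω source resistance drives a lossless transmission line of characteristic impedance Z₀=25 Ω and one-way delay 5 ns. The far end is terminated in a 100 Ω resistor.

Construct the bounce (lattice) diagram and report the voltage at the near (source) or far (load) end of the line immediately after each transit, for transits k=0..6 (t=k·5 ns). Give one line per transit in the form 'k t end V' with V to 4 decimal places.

0 0 source 0.7143
1 5 load 1.1429
2 10 source 0.9592
3 15 load 0.8490
4 20 source 0.8962
5 25 load 0.9245
6 30 source 0.9124

Γ_L=0.600000, Γ_S=-0.428571; launch V₁=1·25/35=0.714286
k=0 src: V=0.7143
k=1 load: inc=0.714286, refl=0.714286·0.600000=0.4286; V=0.000000+0.714286+0.428571=1.1429
k=2 src: inc=0.428571, refl=0.428571·-0.428571=-0.1837; V=0.714286+0.428571+-0.183673=0.9592
k=3 load: inc=-0.183673, refl=-0.183673·0.600000=-0.1102; V=1.142857+-0.183673+-0.110204=0.8490
k=4 src: inc=-0.110204, refl=-0.110204·-0.428571=0.0472; V=0.959184+-0.110204+0.047230=0.8962
k=5 load: inc=0.047230, refl=0.047230·0.600000=0.0283; V=0.848980+0.047230+0.028338=0.9245
k=6 src: inc=0.028338, refl=0.028338·-0.428571=-0.0121; V=0.896210+0.028338+-0.012145=0.9124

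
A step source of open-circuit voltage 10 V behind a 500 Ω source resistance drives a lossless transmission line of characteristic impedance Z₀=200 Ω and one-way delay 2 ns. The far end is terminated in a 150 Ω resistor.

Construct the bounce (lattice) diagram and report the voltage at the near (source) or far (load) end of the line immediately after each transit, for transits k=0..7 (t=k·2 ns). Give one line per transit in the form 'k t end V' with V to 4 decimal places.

0 0 source 2.8571
1 2 load 2.4490
2 4 source 2.2741
3 6 load 2.2990
4 8 source 2.3098
5 10 load 2.3082
6 12 source 2.3076
7 14 load 2.3077

Γ_L=-0.142857, Γ_S=0.428571; launch V₁=10·200/700=2.857143
k=0 src: V=2.8571
k=1 load: inc=2.857143, refl=2.857143·-0.142857=-0.4082; V=0.000000+2.857143+-0.408163=2.4490
k=2 src: inc=-0.408163, refl=-0.408163·0.428571=-0.1749; V=2.857143+-0.408163+-0.174927=2.2741
k=3 load: inc=-0.174927, refl=-0.174927·-0.142857=0.0250; V=2.448980+-0.174927+0.024990=2.2990
k=4 src: inc=0.024990, refl=0.024990·0.428571=0.0107; V=2.274052+0.024990+0.010710=2.3098
k=5 load: inc=0.010710, refl=0.010710·-0.142857=-0.0015; V=2.299042+0.010710+-0.001530=2.3082
k=6 src: inc=-0.001530, refl=-0.001530·0.428571=-0.0007; V=2.309752+-0.001530+-0.000656=2.3076
k=7 load: inc=-0.000656, refl=-0.000656·-0.142857=0.0001; V=2.308222+-0.000656+0.000094=2.3077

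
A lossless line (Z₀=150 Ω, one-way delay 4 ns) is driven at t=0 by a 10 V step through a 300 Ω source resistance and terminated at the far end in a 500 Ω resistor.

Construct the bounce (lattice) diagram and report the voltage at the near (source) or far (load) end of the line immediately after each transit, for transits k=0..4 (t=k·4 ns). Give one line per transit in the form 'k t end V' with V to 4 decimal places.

Γ_L=0.538462, Γ_S=0.333333; launch V₁=10·150/450=3.333333
k=0 src: V=3.3333
k=1 load: inc=3.333333, refl=3.333333·0.538462=1.7949; V=0.000000+3.333333+1.794872=5.1282
k=2 src: inc=1.794872, refl=1.794872·0.333333=0.5983; V=3.333333+1.794872+0.598291=5.7265
k=3 load: inc=0.598291, refl=0.598291·0.538462=0.3222; V=5.128205+0.598291+0.322156=6.0487
k=4 src: inc=0.322156, refl=0.322156·0.333333=0.1074; V=5.726496+0.322156+0.107385=6.1560

0 0 source 3.3333
1 4 load 5.1282
2 8 source 5.7265
3 12 load 6.0487
4 16 source 6.1560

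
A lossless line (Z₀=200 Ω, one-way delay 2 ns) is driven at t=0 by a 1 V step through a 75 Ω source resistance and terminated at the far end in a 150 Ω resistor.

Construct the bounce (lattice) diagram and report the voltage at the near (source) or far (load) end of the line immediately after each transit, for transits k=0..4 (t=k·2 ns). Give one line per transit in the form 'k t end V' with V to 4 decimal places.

Γ_L=-0.142857, Γ_S=-0.454545; launch V₁=1·200/275=0.727273
k=0 src: V=0.7273
k=1 load: inc=0.727273, refl=0.727273·-0.142857=-0.1039; V=0.000000+0.727273+-0.103896=0.6234
k=2 src: inc=-0.103896, refl=-0.103896·-0.454545=0.0472; V=0.727273+-0.103896+0.047226=0.6706
k=3 load: inc=0.047226, refl=0.047226·-0.142857=-0.0067; V=0.623377+0.047226+-0.006747=0.6639
k=4 src: inc=-0.006747, refl=-0.006747·-0.454545=0.0031; V=0.670602+-0.006747+0.003067=0.6669

0 0 source 0.7273
1 2 load 0.6234
2 4 source 0.6706
3 6 load 0.6639
4 8 source 0.6669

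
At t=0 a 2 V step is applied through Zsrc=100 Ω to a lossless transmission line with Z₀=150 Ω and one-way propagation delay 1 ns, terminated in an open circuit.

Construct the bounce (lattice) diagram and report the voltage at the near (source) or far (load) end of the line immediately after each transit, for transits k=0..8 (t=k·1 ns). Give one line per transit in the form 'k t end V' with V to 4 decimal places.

0 0 source 1.2000
1 1 load 2.4000
2 2 source 2.1600
3 3 load 1.9200
4 4 source 1.9680
5 5 load 2.0160
6 6 source 2.0064
7 7 load 1.9968
8 8 source 1.9987

Γ_L=1.000000, Γ_S=-0.200000; launch V₁=2·150/250=1.200000
k=0 src: V=1.2000
k=1 load: inc=1.200000, refl=1.200000·1.000000=1.2000; V=0.000000+1.200000+1.200000=2.4000
k=2 src: inc=1.200000, refl=1.200000·-0.200000=-0.2400; V=1.200000+1.200000+-0.240000=2.1600
k=3 load: inc=-0.240000, refl=-0.240000·1.000000=-0.2400; V=2.400000+-0.240000+-0.240000=1.9200
k=4 src: inc=-0.240000, refl=-0.240000·-0.200000=0.0480; V=2.160000+-0.240000+0.048000=1.9680
k=5 load: inc=0.048000, refl=0.048000·1.000000=0.0480; V=1.920000+0.048000+0.048000=2.0160
k=6 src: inc=0.048000, refl=0.048000·-0.200000=-0.0096; V=1.968000+0.048000+-0.009600=2.0064
k=7 load: inc=-0.009600, refl=-0.009600·1.000000=-0.0096; V=2.016000+-0.009600+-0.009600=1.9968
k=8 src: inc=-0.009600, refl=-0.009600·-0.200000=0.0019; V=2.006400+-0.009600+0.001920=1.9987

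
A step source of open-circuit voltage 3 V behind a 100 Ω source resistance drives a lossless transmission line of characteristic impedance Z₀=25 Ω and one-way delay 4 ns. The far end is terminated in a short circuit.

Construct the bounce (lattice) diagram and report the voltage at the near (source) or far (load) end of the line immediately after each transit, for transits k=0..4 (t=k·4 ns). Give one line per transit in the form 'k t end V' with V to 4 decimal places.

0 0 source 0.6000
1 4 load 0.0000
2 8 source -0.3600
3 12 load 0.0000
4 16 source 0.2160

Γ_L=-1.000000, Γ_S=0.600000; launch V₁=3·25/125=0.600000
k=0 src: V=0.6000
k=1 load: inc=0.600000, refl=0.600000·-1.000000=-0.6000; V=0.000000+0.600000+-0.600000=0.0000
k=2 src: inc=-0.600000, refl=-0.600000·0.600000=-0.3600; V=0.600000+-0.600000+-0.360000=-0.3600
k=3 load: inc=-0.360000, refl=-0.360000·-1.000000=0.3600; V=0.000000+-0.360000+0.360000=0.0000
k=4 src: inc=0.360000, refl=0.360000·0.600000=0.2160; V=-0.360000+0.360000+0.216000=0.2160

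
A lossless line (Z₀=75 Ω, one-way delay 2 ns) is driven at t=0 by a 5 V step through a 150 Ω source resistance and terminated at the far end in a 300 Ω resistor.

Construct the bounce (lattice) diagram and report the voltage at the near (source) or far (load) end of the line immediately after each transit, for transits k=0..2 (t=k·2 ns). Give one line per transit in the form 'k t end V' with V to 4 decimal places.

0 0 source 1.6667
1 2 load 2.6667
2 4 source 3.0000

Γ_L=0.600000, Γ_S=0.333333; launch V₁=5·75/225=1.666667
k=0 src: V=1.6667
k=1 load: inc=1.666667, refl=1.666667·0.600000=1.0000; V=0.000000+1.666667+1.000000=2.6667
k=2 src: inc=1.000000, refl=1.000000·0.333333=0.3333; V=1.666667+1.000000+0.333333=3.0000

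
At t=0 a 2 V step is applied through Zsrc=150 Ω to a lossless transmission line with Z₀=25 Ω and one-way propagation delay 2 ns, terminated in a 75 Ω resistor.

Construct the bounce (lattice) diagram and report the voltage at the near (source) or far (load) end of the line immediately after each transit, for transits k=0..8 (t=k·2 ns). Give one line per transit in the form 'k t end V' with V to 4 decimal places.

Γ_L=0.500000, Γ_S=0.714286; launch V₁=2·25/175=0.285714
k=0 src: V=0.2857
k=1 load: inc=0.285714, refl=0.285714·0.500000=0.1429; V=0.000000+0.285714+0.142857=0.4286
k=2 src: inc=0.142857, refl=0.142857·0.714286=0.1020; V=0.285714+0.142857+0.102041=0.5306
k=3 load: inc=0.102041, refl=0.102041·0.500000=0.0510; V=0.428571+0.102041+0.051020=0.5816
k=4 src: inc=0.051020, refl=0.051020·0.714286=0.0364; V=0.530612+0.051020+0.036443=0.6181
k=5 load: inc=0.036443, refl=0.036443·0.500000=0.0182; V=0.581633+0.036443+0.018222=0.6363
k=6 src: inc=0.018222, refl=0.018222·0.714286=0.0130; V=0.618076+0.018222+0.013015=0.6493
k=7 load: inc=0.013015, refl=0.013015·0.500000=0.0065; V=0.636297+0.013015+0.006508=0.6558
k=8 src: inc=0.006508, refl=0.006508·0.714286=0.0046; V=0.649313+0.006508+0.004648=0.6605

0 0 source 0.2857
1 2 load 0.4286
2 4 source 0.5306
3 6 load 0.5816
4 8 source 0.6181
5 10 load 0.6363
6 12 source 0.6493
7 14 load 0.6558
8 16 source 0.6605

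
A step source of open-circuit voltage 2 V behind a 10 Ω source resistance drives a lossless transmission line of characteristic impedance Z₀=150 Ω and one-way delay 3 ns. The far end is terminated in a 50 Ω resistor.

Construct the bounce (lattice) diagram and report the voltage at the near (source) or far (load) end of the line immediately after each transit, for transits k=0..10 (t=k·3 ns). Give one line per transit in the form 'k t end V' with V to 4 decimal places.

Γ_L=-0.500000, Γ_S=-0.875000; launch V₁=2·150/160=1.875000
k=0 src: V=1.8750
k=1 load: inc=1.875000, refl=1.875000·-0.500000=-0.9375; V=0.000000+1.875000+-0.937500=0.9375
k=2 src: inc=-0.937500, refl=-0.937500·-0.875000=0.8203; V=1.875000+-0.937500+0.820312=1.7578
k=3 load: inc=0.820312, refl=0.820312·-0.500000=-0.4102; V=0.937500+0.820312+-0.410156=1.3477
k=4 src: inc=-0.410156, refl=-0.410156·-0.875000=0.3589; V=1.757812+-0.410156+0.358887=1.7065
k=5 load: inc=0.358887, refl=0.358887·-0.500000=-0.1794; V=1.347656+0.358887+-0.179443=1.5271
k=6 src: inc=-0.179443, refl=-0.179443·-0.875000=0.1570; V=1.706543+-0.179443+0.157013=1.6841
k=7 load: inc=0.157013, refl=0.157013·-0.500000=-0.0785; V=1.527100+0.157013+-0.078506=1.6056
k=8 src: inc=-0.078506, refl=-0.078506·-0.875000=0.0687; V=1.684113+-0.078506+0.068693=1.6743
k=9 load: inc=0.068693, refl=0.068693·-0.500000=-0.0343; V=1.605606+0.068693+-0.034347=1.6400
k=10 src: inc=-0.034347, refl=-0.034347·-0.875000=0.0301; V=1.674299+-0.034347+0.030053=1.6700

0 0 source 1.8750
1 3 load 0.9375
2 6 source 1.7578
3 9 load 1.3477
4 12 source 1.7065
5 15 load 1.5271
6 18 source 1.6841
7 21 load 1.6056
8 24 source 1.6743
9 27 load 1.6400
10 30 source 1.6700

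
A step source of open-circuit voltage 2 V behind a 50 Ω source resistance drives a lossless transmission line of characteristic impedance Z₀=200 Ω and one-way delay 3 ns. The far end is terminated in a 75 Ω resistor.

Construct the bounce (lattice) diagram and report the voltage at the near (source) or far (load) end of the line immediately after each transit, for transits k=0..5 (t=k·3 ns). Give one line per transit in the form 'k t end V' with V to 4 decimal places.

0 0 source 1.6000
1 3 load 0.8727
2 6 source 1.3091
3 9 load 1.1107
4 12 source 1.2298
5 15 load 1.1757

Γ_L=-0.454545, Γ_S=-0.600000; launch V₁=2·200/250=1.600000
k=0 src: V=1.6000
k=1 load: inc=1.600000, refl=1.600000·-0.454545=-0.7273; V=0.000000+1.600000+-0.727273=0.8727
k=2 src: inc=-0.727273, refl=-0.727273·-0.600000=0.4364; V=1.600000+-0.727273+0.436364=1.3091
k=3 load: inc=0.436364, refl=0.436364·-0.454545=-0.1983; V=0.872727+0.436364+-0.198347=1.1107
k=4 src: inc=-0.198347, refl=-0.198347·-0.600000=0.1190; V=1.309091+-0.198347+0.119008=1.2298
k=5 load: inc=0.119008, refl=0.119008·-0.454545=-0.0541; V=1.110744+0.119008+-0.054095=1.1757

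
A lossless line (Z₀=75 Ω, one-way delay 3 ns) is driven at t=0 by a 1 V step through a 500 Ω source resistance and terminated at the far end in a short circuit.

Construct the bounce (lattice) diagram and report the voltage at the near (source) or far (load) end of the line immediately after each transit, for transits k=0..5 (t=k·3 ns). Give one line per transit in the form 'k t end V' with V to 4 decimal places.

0 0 source 0.1304
1 3 load 0.0000
2 6 source -0.0964
3 9 load 0.0000
4 12 source 0.0713
5 15 load 0.0000

Γ_L=-1.000000, Γ_S=0.739130; launch V₁=1·75/575=0.130435
k=0 src: V=0.1304
k=1 load: inc=0.130435, refl=0.130435·-1.000000=-0.1304; V=0.000000+0.130435+-0.130435=0.0000
k=2 src: inc=-0.130435, refl=-0.130435·0.739130=-0.0964; V=0.130435+-0.130435+-0.096408=-0.0964
k=3 load: inc=-0.096408, refl=-0.096408·-1.000000=0.0964; V=0.000000+-0.096408+0.096408=0.0000
k=4 src: inc=0.096408, refl=0.096408·0.739130=0.0713; V=-0.096408+0.096408+0.071258=0.0713
k=5 load: inc=0.071258, refl=0.071258·-1.000000=-0.0713; V=0.000000+0.071258+-0.071258=0.0000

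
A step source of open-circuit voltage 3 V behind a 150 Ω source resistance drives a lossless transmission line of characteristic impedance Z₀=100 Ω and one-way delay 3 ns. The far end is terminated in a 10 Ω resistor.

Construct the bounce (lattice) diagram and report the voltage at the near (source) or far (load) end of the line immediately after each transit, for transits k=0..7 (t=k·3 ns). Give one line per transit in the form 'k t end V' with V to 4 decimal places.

0 0 source 1.2000
1 3 load 0.2182
2 6 source 0.0218
3 9 load 0.1825
4 12 source 0.2146
5 15 load 0.1883
6 18 source 0.1831
7 21 load 0.1874

Γ_L=-0.818182, Γ_S=0.200000; launch V₁=3·100/250=1.200000
k=0 src: V=1.2000
k=1 load: inc=1.200000, refl=1.200000·-0.818182=-0.9818; V=0.000000+1.200000+-0.981818=0.2182
k=2 src: inc=-0.981818, refl=-0.981818·0.200000=-0.1964; V=1.200000+-0.981818+-0.196364=0.0218
k=3 load: inc=-0.196364, refl=-0.196364·-0.818182=0.1607; V=0.218182+-0.196364+0.160661=0.1825
k=4 src: inc=0.160661, refl=0.160661·0.200000=0.0321; V=0.021818+0.160661+0.032132=0.2146
k=5 load: inc=0.032132, refl=0.032132·-0.818182=-0.0263; V=0.182479+0.032132+-0.026290=0.1883
k=6 src: inc=-0.026290, refl=-0.026290·0.200000=-0.0053; V=0.214612+-0.026290+-0.005258=0.1831
k=7 load: inc=-0.005258, refl=-0.005258·-0.818182=0.0043; V=0.188322+-0.005258+0.004302=0.1874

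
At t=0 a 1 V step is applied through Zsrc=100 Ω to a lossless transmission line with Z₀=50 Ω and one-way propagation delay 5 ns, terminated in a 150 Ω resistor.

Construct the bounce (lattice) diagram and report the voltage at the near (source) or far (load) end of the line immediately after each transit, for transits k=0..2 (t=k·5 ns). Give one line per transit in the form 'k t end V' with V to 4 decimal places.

Γ_L=0.500000, Γ_S=0.333333; launch V₁=1·50/150=0.333333
k=0 src: V=0.3333
k=1 load: inc=0.333333, refl=0.333333·0.500000=0.1667; V=0.000000+0.333333+0.166667=0.5000
k=2 src: inc=0.166667, refl=0.166667·0.333333=0.0556; V=0.333333+0.166667+0.055556=0.5556

0 0 source 0.3333
1 5 load 0.5000
2 10 source 0.5556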